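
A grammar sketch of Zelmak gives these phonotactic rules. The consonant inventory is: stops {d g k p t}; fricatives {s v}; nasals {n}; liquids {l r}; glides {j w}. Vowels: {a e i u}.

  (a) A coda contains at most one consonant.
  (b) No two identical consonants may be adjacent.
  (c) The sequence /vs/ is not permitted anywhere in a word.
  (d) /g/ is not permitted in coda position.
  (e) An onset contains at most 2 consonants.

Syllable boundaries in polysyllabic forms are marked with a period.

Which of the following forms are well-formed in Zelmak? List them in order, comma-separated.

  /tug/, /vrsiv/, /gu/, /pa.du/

/gu/, /pa.du/

/tug/ — violates constraint (d): syllable 1 coda contains /g/ → ill-formed
/vrsiv/ — violates constraint (e): syllable 1 onset /vrs/ has 3 consonants (> 2) → ill-formed
/gu/ — σ1 onset /g/, coda /∅/ ok → well-formed
/pa.du/ — σ1 onset /p/, coda /∅/ ok; σ2 onset /d/, coda /∅/ ok → well-formed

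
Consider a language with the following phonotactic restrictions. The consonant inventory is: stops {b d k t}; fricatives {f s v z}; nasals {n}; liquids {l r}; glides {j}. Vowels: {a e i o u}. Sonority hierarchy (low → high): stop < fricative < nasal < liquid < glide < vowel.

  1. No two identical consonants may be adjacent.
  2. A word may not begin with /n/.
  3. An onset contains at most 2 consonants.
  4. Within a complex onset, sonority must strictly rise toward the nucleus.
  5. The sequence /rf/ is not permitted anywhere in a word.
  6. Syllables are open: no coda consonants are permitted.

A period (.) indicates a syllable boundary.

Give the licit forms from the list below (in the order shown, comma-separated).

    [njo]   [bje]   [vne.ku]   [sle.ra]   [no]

[bje], [vne.ku], [sle.ra]

[njo] — violates constraint 2: word begins with /n/ → illicit
[bje] — σ1 onset /bj/ (1→5 rises), coda /∅/ ok → licit
[vne.ku] — σ1 onset /vn/ (2→3 rises), coda /∅/ ok; σ2 onset /k/, coda /∅/ ok → licit
[sle.ra] — σ1 onset /sl/ (2→4 rises), coda /∅/ ok; σ2 onset /r/, coda /∅/ ok → licit
[no] — violates constraint 2: word begins with /n/ → illicit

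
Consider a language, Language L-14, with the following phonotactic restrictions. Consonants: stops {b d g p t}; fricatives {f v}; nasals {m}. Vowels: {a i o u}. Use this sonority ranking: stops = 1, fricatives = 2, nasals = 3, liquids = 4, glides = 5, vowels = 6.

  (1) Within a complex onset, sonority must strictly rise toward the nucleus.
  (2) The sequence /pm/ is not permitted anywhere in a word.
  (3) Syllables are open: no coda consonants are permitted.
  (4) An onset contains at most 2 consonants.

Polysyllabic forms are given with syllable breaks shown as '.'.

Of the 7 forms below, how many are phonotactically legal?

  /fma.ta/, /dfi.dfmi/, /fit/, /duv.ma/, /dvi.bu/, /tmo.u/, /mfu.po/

3

/fma.ta/ — σ1 onset /fm/ (2→3 rises), coda /∅/ ok; σ2 onset /t/, coda /∅/ ok → phonotactically legal
/dfi.dfmi/ — violates constraint 4: syllable 2 onset /dfm/ has 3 consonants (> 2) → phonotactically illegal
/fit/ — violates constraint 3: syllable 1 coda /t/ has 1 consonant (> 0) → phonotactically illegal
/duv.ma/ — violates constraint 3: syllable 1 coda /v/ has 1 consonant (> 0) → phonotactically illegal
/dvi.bu/ — σ1 onset /dv/ (1→2 rises), coda /∅/ ok; σ2 onset /b/, coda /∅/ ok → phonotactically legal
/tmo.u/ — σ1 onset /tm/ (1→3 rises), coda /∅/ ok; σ2 onset /∅/, coda /∅/ ok → phonotactically legal
/mfu.po/ — violates constraint 1: syllable 1 onset /mf/: /m/ (nasal, 3) → /f/ (fricative, 2) does not rise → phonotactically illegal
Phonotactically legal: /fma.ta/, /dvi.bu/, /tmo.u/ → 3.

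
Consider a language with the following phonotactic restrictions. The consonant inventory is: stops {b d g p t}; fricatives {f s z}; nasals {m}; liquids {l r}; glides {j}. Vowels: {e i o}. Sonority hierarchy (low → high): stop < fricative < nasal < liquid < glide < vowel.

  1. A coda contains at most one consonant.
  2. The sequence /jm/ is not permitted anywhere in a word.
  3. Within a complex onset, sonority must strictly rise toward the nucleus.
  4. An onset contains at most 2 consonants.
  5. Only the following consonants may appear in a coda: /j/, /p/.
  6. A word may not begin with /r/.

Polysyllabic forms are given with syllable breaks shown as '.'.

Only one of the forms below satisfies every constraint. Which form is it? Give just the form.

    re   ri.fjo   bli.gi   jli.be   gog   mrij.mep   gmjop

bli.gi

re — violates constraint 6: word begins with /r/ → not permitted
ri.fjo — violates constraint 6: word begins with /r/ → not permitted
bli.gi — σ1 onset /bl/ (1→4 rises), coda /∅/ ok; σ2 onset /g/, coda /∅/ ok → permitted
jli.be — violates constraint 3: syllable 1 onset /jl/: /j/ (glide, 5) → /l/ (liquid, 4) does not rise → not permitted
gog — violates constraint 5: syllable 1 coda contains /g/, which is not a licensed coda consonant → not permitted
mrij.mep — violates constraint 2: contains banned sequence /jm/ → not permitted
gmjop — violates constraint 4: syllable 1 onset /gmj/ has 3 consonants (> 2) → not permitted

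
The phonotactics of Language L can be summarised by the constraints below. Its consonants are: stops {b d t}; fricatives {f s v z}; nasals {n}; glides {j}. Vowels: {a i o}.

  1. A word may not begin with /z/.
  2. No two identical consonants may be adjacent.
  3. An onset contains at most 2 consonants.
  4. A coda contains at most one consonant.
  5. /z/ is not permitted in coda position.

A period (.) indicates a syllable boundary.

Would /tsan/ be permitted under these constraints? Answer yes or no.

/tsan/ — σ1 onset /ts/ (2C), coda /n/ ok → permitted

yes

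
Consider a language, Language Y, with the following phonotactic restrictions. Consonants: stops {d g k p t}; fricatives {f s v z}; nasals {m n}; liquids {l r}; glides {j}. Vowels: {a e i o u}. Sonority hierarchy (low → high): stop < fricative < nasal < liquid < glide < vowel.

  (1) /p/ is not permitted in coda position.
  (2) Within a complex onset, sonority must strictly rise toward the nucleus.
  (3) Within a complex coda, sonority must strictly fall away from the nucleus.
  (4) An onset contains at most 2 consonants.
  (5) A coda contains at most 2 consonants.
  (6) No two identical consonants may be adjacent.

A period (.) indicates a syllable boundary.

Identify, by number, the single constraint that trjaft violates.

trjaft: syllable 1 onset /trj/ has 3 consonants (> 2).
This is a violation of constraint 4: "An onset contains at most 2 consonants."
The remaining constraints (1, 2, 3, 5, 6) are satisfied.

4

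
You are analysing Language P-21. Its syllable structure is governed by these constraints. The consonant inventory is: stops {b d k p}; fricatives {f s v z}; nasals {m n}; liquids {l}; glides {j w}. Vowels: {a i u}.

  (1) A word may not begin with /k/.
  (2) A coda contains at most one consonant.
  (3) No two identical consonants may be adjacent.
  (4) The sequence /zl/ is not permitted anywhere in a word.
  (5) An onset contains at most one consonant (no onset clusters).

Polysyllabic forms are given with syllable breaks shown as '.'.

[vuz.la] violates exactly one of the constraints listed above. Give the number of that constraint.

[vuz.la]: contains banned sequence /zl/.
This is a violation of constraint 4: "The sequence /zl/ is not permitted anywhere in a word."
The remaining constraints (1, 2, 3, 5) are satisfied.

4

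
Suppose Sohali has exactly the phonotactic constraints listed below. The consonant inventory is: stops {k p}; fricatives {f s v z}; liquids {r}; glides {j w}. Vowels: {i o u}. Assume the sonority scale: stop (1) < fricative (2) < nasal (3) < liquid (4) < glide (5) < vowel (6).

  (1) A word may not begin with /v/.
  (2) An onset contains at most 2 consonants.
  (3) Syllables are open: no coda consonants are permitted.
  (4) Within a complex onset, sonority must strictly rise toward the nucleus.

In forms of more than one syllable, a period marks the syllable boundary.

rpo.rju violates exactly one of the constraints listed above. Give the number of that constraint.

4

rpo.rju: syllable 1 onset /rp/: /r/ (liquid, 4) → /p/ (stop, 1) does not rise.
This is a violation of constraint 4: "Within a complex onset, sonority must strictly rise toward the nucleus."
The remaining constraints (1, 2, 3) are satisfied.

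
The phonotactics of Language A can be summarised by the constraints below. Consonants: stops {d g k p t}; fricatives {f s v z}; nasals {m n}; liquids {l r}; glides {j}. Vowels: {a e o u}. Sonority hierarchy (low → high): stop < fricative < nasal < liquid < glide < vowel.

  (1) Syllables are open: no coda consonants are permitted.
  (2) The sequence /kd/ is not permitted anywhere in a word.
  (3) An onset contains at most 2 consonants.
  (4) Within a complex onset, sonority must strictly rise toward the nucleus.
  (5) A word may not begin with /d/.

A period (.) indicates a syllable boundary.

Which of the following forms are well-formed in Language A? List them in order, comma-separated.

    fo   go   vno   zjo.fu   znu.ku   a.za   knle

fo — σ1 onset /f/, coda /∅/ ok → well-formed
go — σ1 onset /g/, coda /∅/ ok → well-formed
vno — σ1 onset /vn/ (2→3 rises), coda /∅/ ok → well-formed
zjo.fu — σ1 onset /zj/ (2→5 rises), coda /∅/ ok; σ2 onset /f/, coda /∅/ ok → well-formed
znu.ku — σ1 onset /zn/ (2→3 rises), coda /∅/ ok; σ2 onset /k/, coda /∅/ ok → well-formed
a.za — σ1 onset /∅/, coda /∅/ ok; σ2 onset /z/, coda /∅/ ok → well-formed
knle — violates constraint 3: syllable 1 onset /knl/ has 3 consonants (> 2) → ill-formed

fo, go, vno, zjo.fu, znu.ku, a.za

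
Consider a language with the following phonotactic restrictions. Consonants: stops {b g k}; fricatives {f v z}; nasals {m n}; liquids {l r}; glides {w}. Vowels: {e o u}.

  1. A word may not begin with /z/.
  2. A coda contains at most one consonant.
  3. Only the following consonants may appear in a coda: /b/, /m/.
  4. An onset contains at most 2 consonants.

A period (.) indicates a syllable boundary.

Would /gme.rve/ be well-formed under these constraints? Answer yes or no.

yes

/gme.rve/ — σ1 onset /gm/ (2C), coda /∅/ ok; σ2 onset /rv/ (2C), coda /∅/ ok → well-formed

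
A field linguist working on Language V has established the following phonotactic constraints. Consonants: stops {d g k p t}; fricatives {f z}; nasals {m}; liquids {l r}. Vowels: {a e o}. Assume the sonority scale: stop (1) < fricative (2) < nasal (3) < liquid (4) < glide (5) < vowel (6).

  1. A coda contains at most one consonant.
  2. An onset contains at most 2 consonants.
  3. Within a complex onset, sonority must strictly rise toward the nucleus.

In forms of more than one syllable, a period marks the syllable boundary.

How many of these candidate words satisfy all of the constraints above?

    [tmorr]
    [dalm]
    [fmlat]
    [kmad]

[tmorr] — violates constraint 1: syllable 1 coda /rr/ has 2 consonants (> 1) → illicit
[dalm] — violates constraint 1: syllable 1 coda /lm/ has 2 consonants (> 1) → illicit
[fmlat] — violates constraint 2: syllable 1 onset /fml/ has 3 consonants (> 2) → illicit
[kmad] — σ1 onset /km/ (1→3 rises), coda /d/ ok → licit
Licit: [kmad] → 1.

1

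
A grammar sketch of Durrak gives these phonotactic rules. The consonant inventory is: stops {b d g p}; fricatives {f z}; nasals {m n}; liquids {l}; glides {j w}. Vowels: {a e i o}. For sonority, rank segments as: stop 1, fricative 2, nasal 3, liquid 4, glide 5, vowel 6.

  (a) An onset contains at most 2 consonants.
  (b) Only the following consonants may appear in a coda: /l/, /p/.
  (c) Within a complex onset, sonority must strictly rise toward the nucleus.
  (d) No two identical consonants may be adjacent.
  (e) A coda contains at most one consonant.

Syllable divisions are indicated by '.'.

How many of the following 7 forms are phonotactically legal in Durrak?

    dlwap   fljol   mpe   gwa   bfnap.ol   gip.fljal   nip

2

dlwap — violates constraint (a): syllable 1 onset /dlw/ has 3 consonants (> 2) → phonotactically illegal
fljol — violates constraint (a): syllable 1 onset /flj/ has 3 consonants (> 2) → phonotactically illegal
mpe — violates constraint (c): syllable 1 onset /mp/: /m/ (nasal, 3) → /p/ (stop, 1) does not rise → phonotactically illegal
gwa — σ1 onset /gw/ (1→5 rises), coda /∅/ ok → phonotactically legal
bfnap.ol — violates constraint (a): syllable 1 onset /bfn/ has 3 consonants (> 2) → phonotactically illegal
gip.fljal — violates constraint (a): syllable 2 onset /flj/ has 3 consonants (> 2) → phonotactically illegal
nip — σ1 onset /n/, coda /p/ ok → phonotactically legal
Phonotactically legal: gwa, nip → 2.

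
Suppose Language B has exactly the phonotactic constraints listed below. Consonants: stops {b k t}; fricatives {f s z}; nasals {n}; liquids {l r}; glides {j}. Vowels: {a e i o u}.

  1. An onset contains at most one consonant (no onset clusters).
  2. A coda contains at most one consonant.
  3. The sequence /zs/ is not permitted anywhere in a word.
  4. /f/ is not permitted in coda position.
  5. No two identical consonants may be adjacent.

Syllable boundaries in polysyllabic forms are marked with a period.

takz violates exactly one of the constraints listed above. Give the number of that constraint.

takz: syllable 1 coda /kz/ has 2 consonants (> 1).
This is a violation of constraint 2: "A coda contains at most one consonant."
The remaining constraints (1, 3, 4, 5) are satisfied.

2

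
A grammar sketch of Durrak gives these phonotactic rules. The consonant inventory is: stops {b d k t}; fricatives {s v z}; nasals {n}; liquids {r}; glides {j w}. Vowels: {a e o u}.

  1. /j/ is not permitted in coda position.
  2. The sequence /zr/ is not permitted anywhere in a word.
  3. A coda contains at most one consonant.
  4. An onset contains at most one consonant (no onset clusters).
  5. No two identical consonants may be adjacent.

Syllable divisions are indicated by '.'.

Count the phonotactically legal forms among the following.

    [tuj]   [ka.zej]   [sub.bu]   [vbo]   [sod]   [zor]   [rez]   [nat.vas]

[tuj] — violates constraint 1: syllable 1 coda contains /j/ → phonotactically illegal
[ka.zej] — violates constraint 1: syllable 2 coda contains /j/ → phonotactically illegal
[sub.bu] — violates constraint 5: adjacent identical consonants /bb/ → phonotactically illegal
[vbo] — violates constraint 4: syllable 1 onset /vb/ has 2 consonants (> 1) → phonotactically illegal
[sod] — σ1 onset /s/, coda /d/ ok → phonotactically legal
[zor] — σ1 onset /z/, coda /r/ ok → phonotactically legal
[rez] — σ1 onset /r/, coda /z/ ok → phonotactically legal
[nat.vas] — σ1 onset /n/, coda /t/ ok; σ2 onset /v/, coda /s/ ok → phonotactically legal
Phonotactically legal: [sod], [zor], [rez], [nat.vas] → 4.

4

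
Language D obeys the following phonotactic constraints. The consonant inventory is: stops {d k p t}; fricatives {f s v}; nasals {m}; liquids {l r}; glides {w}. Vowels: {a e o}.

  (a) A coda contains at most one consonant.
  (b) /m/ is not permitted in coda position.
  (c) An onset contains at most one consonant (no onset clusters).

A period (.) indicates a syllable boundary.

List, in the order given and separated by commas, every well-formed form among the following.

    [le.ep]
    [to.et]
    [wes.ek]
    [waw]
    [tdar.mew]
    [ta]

[le.ep] — σ1 onset /l/, coda /∅/ ok; σ2 onset /∅/, coda /p/ ok → well-formed
[to.et] — σ1 onset /t/, coda /∅/ ok; σ2 onset /∅/, coda /t/ ok → well-formed
[wes.ek] — σ1 onset /w/, coda /s/ ok; σ2 onset /∅/, coda /k/ ok → well-formed
[waw] — σ1 onset /w/, coda /w/ ok → well-formed
[tdar.mew] — violates constraint (c): syllable 1 onset /td/ has 2 consonants (> 1) → ill-formed
[ta] — σ1 onset /t/, coda /∅/ ok → well-formed

[le.ep], [to.et], [wes.ek], [waw], [ta]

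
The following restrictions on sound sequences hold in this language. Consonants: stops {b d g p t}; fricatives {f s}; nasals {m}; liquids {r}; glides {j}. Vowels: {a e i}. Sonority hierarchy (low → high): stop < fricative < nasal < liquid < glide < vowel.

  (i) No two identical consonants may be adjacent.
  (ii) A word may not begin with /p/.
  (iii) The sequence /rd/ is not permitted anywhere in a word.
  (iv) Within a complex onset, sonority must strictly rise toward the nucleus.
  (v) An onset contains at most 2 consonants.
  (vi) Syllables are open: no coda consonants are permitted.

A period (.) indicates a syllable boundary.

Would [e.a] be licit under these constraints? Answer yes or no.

[e.a] — σ1 onset /∅/, coda /∅/ ok; σ2 onset /∅/, coda /∅/ ok → licit

yes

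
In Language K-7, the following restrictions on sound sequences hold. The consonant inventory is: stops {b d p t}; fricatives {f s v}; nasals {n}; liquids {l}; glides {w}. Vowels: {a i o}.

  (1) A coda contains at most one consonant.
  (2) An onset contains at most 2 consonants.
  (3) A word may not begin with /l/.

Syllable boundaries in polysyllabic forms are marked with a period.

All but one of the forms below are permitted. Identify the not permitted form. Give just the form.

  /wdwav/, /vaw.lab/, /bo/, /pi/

/wdwav/

/wdwav/ — violates constraint 2: syllable 1 onset /wdw/ has 3 consonants (> 2) → not permitted
/vaw.lab/ — σ1 onset /v/, coda /w/ ok; σ2 onset /l/, coda /b/ ok → permitted
/bo/ — σ1 onset /b/, coda /∅/ ok → permitted
/pi/ — σ1 onset /p/, coda /∅/ ok → permitted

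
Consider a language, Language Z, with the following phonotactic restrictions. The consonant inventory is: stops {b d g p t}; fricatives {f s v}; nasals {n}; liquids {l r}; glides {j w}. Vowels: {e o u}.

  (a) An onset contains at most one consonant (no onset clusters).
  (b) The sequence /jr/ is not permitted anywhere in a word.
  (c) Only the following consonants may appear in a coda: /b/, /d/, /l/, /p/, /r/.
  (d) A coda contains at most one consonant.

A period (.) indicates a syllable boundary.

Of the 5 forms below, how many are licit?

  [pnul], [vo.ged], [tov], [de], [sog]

2

[pnul] — violates constraint (a): syllable 1 onset /pn/ has 2 consonants (> 1) → illicit
[vo.ged] — σ1 onset /v/, coda /∅/ ok; σ2 onset /g/, coda /d/ ok → licit
[tov] — violates constraint (c): syllable 1 coda contains /v/, which is not a licensed coda consonant → illicit
[de] — σ1 onset /d/, coda /∅/ ok → licit
[sog] — violates constraint (c): syllable 1 coda contains /g/, which is not a licensed coda consonant → illicit
Licit: [vo.ged], [de] → 2.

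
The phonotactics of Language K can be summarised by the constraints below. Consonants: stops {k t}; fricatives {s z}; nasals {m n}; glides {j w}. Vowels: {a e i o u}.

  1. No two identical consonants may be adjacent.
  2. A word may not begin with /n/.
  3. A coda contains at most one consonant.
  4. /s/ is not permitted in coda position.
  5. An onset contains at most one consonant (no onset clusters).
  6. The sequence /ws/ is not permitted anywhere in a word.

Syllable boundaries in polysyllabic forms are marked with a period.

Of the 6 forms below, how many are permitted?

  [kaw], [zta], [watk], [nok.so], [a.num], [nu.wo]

2

[kaw] — σ1 onset /k/, coda /w/ ok → permitted
[zta] — violates constraint 5: syllable 1 onset /zt/ has 2 consonants (> 1) → not permitted
[watk] — violates constraint 3: syllable 1 coda /tk/ has 2 consonants (> 1) → not permitted
[nok.so] — violates constraint 2: word begins with /n/ → not permitted
[a.num] — σ1 onset /∅/, coda /∅/ ok; σ2 onset /n/, coda /m/ ok → permitted
[nu.wo] — violates constraint 2: word begins with /n/ → not permitted
Permitted: [kaw], [a.num] → 2.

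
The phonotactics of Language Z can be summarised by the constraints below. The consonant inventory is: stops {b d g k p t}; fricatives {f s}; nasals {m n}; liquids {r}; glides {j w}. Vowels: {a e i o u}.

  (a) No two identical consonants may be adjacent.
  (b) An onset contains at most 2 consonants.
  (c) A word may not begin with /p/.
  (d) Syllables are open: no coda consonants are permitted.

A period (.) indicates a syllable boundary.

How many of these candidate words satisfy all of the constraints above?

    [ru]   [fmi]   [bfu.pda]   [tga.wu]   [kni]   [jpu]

6

[ru] — σ1 onset /r/, coda /∅/ ok → licit
[fmi] — σ1 onset /fm/ (2C), coda /∅/ ok → licit
[bfu.pda] — σ1 onset /bf/ (2C), coda /∅/ ok; σ2 onset /pd/ (2C), coda /∅/ ok → licit
[tga.wu] — σ1 onset /tg/ (2C), coda /∅/ ok; σ2 onset /w/, coda /∅/ ok → licit
[kni] — σ1 onset /kn/ (2C), coda /∅/ ok → licit
[jpu] — σ1 onset /jp/ (2C), coda /∅/ ok → licit
Licit: [ru], [fmi], [bfu.pda], [tga.wu], [kni], [jpu] → 6.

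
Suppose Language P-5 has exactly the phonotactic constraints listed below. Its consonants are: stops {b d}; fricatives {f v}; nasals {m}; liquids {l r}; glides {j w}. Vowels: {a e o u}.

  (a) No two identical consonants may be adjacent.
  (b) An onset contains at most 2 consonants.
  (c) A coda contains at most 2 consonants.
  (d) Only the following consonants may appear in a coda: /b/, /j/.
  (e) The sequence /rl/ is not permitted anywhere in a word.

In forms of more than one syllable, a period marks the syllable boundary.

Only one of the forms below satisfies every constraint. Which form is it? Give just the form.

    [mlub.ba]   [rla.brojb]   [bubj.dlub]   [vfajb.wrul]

[mlub.ba] — violates constraint (a): adjacent identical consonants /bb/ → phonotactically illegal
[rla.brojb] — violates constraint (e): contains banned sequence /rl/ → phonotactically illegal
[bubj.dlub] — σ1 onset /b/, coda /bj/ (2C) ok; σ2 onset /dl/ (2C), coda /b/ ok → phonotactically legal
[vfajb.wrul] — violates constraint (d): syllable 2 coda contains /l/, which is not a licensed coda consonant → phonotactically illegal

[bubj.dlub]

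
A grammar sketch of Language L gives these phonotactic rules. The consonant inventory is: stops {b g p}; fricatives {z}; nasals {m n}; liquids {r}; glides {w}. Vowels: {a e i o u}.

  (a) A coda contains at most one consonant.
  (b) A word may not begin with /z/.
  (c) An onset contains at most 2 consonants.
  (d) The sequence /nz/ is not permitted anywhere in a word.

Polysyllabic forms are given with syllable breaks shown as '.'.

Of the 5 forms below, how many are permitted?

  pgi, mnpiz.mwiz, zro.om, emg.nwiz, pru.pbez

2

pgi — σ1 onset /pg/ (2C), coda /∅/ ok → permitted
mnpiz.mwiz — violates constraint (c): syllable 1 onset /mnp/ has 3 consonants (> 2) → not permitted
zro.om — violates constraint (b): word begins with /z/ → not permitted
emg.nwiz — violates constraint (a): syllable 1 coda /mg/ has 2 consonants (> 1) → not permitted
pru.pbez — σ1 onset /pr/ (2C), coda /∅/ ok; σ2 onset /pb/ (2C), coda /z/ ok → permitted
Permitted: pgi, pru.pbez → 2.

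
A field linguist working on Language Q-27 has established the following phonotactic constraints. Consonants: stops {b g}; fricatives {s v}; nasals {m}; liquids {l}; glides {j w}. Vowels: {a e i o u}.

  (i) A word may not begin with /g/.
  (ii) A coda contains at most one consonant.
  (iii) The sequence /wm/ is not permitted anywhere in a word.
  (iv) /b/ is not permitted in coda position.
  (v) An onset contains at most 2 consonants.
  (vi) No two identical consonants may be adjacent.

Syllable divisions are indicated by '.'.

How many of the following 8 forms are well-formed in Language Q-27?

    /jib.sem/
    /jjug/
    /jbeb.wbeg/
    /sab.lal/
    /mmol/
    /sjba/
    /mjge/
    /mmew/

0

/jib.sem/ — violates constraint (iv): syllable 1 coda contains /b/ → ill-formed
/jjug/ — violates constraint (vi): adjacent identical consonants /jj/ → ill-formed
/jbeb.wbeg/ — violates constraint (iv): syllable 1 coda contains /b/ → ill-formed
/sab.lal/ — violates constraint (iv): syllable 1 coda contains /b/ → ill-formed
/mmol/ — violates constraint (vi): adjacent identical consonants /mm/ → ill-formed
/sjba/ — violates constraint (v): syllable 1 onset /sjb/ has 3 consonants (> 2) → ill-formed
/mjge/ — violates constraint (v): syllable 1 onset /mjg/ has 3 consonants (> 2) → ill-formed
/mmew/ — violates constraint (vi): adjacent identical consonants /mm/ → ill-formed
No form is well-formed → 0.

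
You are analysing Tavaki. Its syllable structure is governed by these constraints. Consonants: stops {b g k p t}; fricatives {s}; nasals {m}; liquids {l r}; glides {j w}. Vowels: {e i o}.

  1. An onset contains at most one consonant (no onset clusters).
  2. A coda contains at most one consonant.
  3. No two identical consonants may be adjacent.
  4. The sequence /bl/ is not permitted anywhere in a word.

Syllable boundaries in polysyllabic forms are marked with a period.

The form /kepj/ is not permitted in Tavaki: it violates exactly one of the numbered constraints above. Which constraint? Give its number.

/kepj/: syllable 1 coda /pj/ has 2 consonants (> 1).
This is a violation of constraint 2: "A coda contains at most one consonant."
The remaining constraints (1, 3, 4) are satisfied.

2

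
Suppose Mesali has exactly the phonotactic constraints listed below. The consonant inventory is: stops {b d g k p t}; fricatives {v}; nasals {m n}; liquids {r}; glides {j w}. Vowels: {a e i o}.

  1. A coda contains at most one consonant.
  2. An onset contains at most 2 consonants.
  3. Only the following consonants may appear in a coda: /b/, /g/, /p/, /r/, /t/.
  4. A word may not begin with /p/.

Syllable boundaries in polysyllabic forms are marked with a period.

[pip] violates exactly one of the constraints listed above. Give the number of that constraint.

4

[pip]: word begins with /p/.
This is a violation of constraint 4: "A word may not begin with /p/."
The remaining constraints (1, 2, 3) are satisfied.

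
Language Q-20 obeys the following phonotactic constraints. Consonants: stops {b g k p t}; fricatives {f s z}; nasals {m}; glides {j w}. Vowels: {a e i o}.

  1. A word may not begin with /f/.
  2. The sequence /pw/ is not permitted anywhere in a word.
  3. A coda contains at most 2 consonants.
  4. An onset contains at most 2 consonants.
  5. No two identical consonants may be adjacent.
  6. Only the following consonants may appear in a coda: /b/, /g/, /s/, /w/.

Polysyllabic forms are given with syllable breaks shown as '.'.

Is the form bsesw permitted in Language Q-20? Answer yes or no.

yes

bsesw — σ1 onset /bs/ (2C), coda /sw/ (2C) ok → permitted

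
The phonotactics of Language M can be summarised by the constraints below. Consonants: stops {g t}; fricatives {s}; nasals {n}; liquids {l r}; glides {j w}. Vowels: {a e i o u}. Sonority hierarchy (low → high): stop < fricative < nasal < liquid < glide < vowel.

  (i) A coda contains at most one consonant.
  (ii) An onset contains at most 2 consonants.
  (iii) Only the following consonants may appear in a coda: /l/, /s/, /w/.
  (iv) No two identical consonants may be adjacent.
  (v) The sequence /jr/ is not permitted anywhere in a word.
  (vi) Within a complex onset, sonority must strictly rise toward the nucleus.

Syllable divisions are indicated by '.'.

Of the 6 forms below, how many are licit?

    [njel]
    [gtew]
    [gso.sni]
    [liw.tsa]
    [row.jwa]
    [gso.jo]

4

[njel] — σ1 onset /nj/ (3→5 rises), coda /l/ ok → licit
[gtew] — violates constraint (vi): syllable 1 onset /gt/: /g/ (stop, 1) → /t/ (stop, 1) does not rise → illicit
[gso.sni] — σ1 onset /gs/ (1→2 rises), coda /∅/ ok; σ2 onset /sn/ (2→3 rises), coda /∅/ ok → licit
[liw.tsa] — σ1 onset /l/, coda /w/ ok; σ2 onset /ts/ (1→2 rises), coda /∅/ ok → licit
[row.jwa] — violates constraint (vi): syllable 2 onset /jw/: /j/ (glide, 5) → /w/ (glide, 5) does not rise → illicit
[gso.jo] — σ1 onset /gs/ (1→2 rises), coda /∅/ ok; σ2 onset /j/, coda /∅/ ok → licit
Licit: [njel], [gso.sni], [liw.tsa], [gso.jo] → 4.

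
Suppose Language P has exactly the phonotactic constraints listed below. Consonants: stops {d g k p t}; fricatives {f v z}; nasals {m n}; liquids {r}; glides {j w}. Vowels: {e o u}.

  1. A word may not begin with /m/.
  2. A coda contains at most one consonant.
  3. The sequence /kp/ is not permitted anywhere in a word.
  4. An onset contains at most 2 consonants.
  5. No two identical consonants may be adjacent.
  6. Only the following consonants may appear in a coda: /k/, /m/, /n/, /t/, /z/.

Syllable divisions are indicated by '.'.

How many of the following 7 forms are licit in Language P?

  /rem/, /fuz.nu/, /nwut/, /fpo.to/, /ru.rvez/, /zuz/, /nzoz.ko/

7

/rem/ — σ1 onset /r/, coda /m/ ok → licit
/fuz.nu/ — σ1 onset /f/, coda /z/ ok; σ2 onset /n/, coda /∅/ ok → licit
/nwut/ — σ1 onset /nw/ (2C), coda /t/ ok → licit
/fpo.to/ — σ1 onset /fp/ (2C), coda /∅/ ok; σ2 onset /t/, coda /∅/ ok → licit
/ru.rvez/ — σ1 onset /r/, coda /∅/ ok; σ2 onset /rv/ (2C), coda /z/ ok → licit
/zuz/ — σ1 onset /z/, coda /z/ ok → licit
/nzoz.ko/ — σ1 onset /nz/ (2C), coda /z/ ok; σ2 onset /k/, coda /∅/ ok → licit
Licit: /rem/, /fuz.nu/, /nwut/, /fpo.to/, /ru.rvez/, /zuz/, /nzoz.ko/ → 7.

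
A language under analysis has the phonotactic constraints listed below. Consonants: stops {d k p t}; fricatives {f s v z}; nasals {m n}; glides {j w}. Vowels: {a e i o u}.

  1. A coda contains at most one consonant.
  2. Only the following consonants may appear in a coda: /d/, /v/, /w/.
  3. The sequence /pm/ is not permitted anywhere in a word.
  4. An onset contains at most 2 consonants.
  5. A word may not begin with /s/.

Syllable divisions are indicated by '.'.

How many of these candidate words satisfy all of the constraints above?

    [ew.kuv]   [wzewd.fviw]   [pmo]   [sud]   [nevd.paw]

[ew.kuv] — σ1 onset /∅/, coda /w/ ok; σ2 onset /k/, coda /v/ ok → phonotactically legal
[wzewd.fviw] — violates constraint 1: syllable 1 coda /wd/ has 2 consonants (> 1) → phonotactically illegal
[pmo] — violates constraint 3: contains banned sequence /pm/ → phonotactically illegal
[sud] — violates constraint 5: word begins with /s/ → phonotactically illegal
[nevd.paw] — violates constraint 1: syllable 1 coda /vd/ has 2 consonants (> 1) → phonotactically illegal
Phonotactically legal: [ew.kuv] → 1.

1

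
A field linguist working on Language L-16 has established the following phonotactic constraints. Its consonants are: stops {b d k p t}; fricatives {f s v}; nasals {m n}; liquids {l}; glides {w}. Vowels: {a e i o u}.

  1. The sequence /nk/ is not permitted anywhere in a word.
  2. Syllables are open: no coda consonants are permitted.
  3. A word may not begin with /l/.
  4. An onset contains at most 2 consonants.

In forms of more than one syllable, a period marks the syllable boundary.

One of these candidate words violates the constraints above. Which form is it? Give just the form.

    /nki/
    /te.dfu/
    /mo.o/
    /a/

/nki/

/nki/ — violates constraint 1: contains banned sequence /nk/ → ill-formed
/te.dfu/ — σ1 onset /t/, coda /∅/ ok; σ2 onset /df/ (2C), coda /∅/ ok → well-formed
/mo.o/ — σ1 onset /m/, coda /∅/ ok; σ2 onset /∅/, coda /∅/ ok → well-formed
/a/ — σ1 onset /∅/, coda /∅/ ok → well-formed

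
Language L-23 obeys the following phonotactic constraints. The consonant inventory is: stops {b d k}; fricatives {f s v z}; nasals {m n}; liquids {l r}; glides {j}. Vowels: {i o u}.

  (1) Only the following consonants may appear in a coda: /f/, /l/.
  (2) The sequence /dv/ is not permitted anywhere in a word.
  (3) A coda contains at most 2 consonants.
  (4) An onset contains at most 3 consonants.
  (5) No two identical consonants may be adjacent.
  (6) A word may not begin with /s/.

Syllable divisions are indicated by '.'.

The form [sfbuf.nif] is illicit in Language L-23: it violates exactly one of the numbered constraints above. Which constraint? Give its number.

[sfbuf.nif]: word begins with /s/.
This is a violation of constraint 6: "A word may not begin with /s/."
The remaining constraints (1, 2, 3, 4, 5) are satisfied.

6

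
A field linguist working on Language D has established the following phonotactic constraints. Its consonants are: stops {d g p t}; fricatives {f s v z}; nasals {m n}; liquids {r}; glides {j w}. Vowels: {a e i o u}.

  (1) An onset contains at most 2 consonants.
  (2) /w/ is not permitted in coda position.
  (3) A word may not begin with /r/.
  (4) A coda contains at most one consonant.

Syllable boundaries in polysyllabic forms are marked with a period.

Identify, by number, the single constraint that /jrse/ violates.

/jrse/: syllable 1 onset /jrs/ has 3 consonants (> 2).
This is a violation of constraint 1: "An onset contains at most 2 consonants."
The remaining constraints (2, 3, 4) are satisfied.

1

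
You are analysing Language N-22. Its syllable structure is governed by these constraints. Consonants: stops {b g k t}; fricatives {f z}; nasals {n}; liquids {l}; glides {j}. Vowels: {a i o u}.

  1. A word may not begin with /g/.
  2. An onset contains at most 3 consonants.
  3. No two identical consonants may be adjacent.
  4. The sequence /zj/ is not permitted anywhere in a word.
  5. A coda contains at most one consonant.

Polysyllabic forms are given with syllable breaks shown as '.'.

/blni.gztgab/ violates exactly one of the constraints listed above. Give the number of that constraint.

/blni.gztgab/: syllable 2 onset /gztg/ has 4 consonants (> 3).
This is a violation of constraint 2: "An onset contains at most 3 consonants."
The remaining constraints (1, 3, 4, 5) are satisfied.

2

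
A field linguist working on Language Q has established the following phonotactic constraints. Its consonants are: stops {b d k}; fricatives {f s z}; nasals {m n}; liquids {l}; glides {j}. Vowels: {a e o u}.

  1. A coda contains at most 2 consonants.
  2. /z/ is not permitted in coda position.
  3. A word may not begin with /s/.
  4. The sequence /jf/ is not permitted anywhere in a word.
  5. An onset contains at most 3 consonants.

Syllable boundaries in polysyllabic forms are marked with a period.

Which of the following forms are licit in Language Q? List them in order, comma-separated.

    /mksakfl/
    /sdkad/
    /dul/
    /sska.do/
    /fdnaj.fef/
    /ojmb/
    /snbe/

/dul/

/mksakfl/ — violates constraint 1: syllable 1 coda /kfl/ has 3 consonants (> 2) → illicit
/sdkad/ — violates constraint 3: word begins with /s/ → illicit
/dul/ — σ1 onset /d/, coda /l/ ok → licit
/sska.do/ — violates constraint 3: word begins with /s/ → illicit
/fdnaj.fef/ — violates constraint 4: contains banned sequence /jf/ → illicit
/ojmb/ — violates constraint 1: syllable 1 coda /jmb/ has 3 consonants (> 2) → illicit
/snbe/ — violates constraint 3: word begins with /s/ → illicit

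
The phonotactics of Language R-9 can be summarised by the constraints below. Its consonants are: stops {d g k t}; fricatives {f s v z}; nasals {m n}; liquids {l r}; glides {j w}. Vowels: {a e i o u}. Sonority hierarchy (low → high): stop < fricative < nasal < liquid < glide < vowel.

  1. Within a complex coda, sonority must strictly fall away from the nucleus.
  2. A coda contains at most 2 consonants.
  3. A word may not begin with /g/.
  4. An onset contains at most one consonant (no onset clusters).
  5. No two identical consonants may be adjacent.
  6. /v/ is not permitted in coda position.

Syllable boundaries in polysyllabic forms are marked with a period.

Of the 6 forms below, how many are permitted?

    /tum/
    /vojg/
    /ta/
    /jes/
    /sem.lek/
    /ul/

6

/tum/ — σ1 onset /t/, coda /m/ ok → permitted
/vojg/ — σ1 onset /v/, coda /jg/ (5→1 falls) ok → permitted
/ta/ — σ1 onset /t/, coda /∅/ ok → permitted
/jes/ — σ1 onset /j/, coda /s/ ok → permitted
/sem.lek/ — σ1 onset /s/, coda /m/ ok; σ2 onset /l/, coda /k/ ok → permitted
/ul/ — σ1 onset /∅/, coda /l/ ok → permitted
Permitted: /tum/, /vojg/, /ta/, /jes/, /sem.lek/, /ul/ → 6.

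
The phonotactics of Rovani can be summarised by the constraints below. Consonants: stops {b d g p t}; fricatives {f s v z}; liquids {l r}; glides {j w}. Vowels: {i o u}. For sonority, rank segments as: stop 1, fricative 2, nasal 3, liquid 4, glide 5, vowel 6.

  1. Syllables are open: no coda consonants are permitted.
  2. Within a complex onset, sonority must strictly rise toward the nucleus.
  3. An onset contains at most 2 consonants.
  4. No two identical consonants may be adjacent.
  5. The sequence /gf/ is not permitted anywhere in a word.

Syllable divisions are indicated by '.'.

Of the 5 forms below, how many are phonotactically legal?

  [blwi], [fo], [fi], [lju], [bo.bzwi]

3

[blwi] — violates constraint 3: syllable 1 onset /blw/ has 3 consonants (> 2) → phonotactically illegal
[fo] — σ1 onset /f/, coda /∅/ ok → phonotactically legal
[fi] — σ1 onset /f/, coda /∅/ ok → phonotactically legal
[lju] — σ1 onset /lj/ (4→5 rises), coda /∅/ ok → phonotactically legal
[bo.bzwi] — violates constraint 3: syllable 2 onset /bzw/ has 3 consonants (> 2) → phonotactically illegal
Phonotactically legal: [fo], [fi], [lju] → 3.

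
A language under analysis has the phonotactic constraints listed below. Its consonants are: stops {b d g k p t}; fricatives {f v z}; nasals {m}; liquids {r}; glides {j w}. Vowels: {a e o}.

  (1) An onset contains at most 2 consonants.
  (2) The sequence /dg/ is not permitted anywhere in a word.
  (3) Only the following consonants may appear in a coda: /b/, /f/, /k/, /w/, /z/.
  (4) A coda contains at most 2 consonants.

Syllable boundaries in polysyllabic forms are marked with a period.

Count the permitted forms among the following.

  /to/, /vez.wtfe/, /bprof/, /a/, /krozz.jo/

/to/ — σ1 onset /t/, coda /∅/ ok → permitted
/vez.wtfe/ — violates constraint 1: syllable 2 onset /wtf/ has 3 consonants (> 2) → not permitted
/bprof/ — violates constraint 1: syllable 1 onset /bpr/ has 3 consonants (> 2) → not permitted
/a/ — σ1 onset /∅/, coda /∅/ ok → permitted
/krozz.jo/ — σ1 onset /kr/ (2C), coda /zz/ (2C) ok; σ2 onset /j/, coda /∅/ ok → permitted
Permitted: /to/, /a/, /krozz.jo/ → 3.

3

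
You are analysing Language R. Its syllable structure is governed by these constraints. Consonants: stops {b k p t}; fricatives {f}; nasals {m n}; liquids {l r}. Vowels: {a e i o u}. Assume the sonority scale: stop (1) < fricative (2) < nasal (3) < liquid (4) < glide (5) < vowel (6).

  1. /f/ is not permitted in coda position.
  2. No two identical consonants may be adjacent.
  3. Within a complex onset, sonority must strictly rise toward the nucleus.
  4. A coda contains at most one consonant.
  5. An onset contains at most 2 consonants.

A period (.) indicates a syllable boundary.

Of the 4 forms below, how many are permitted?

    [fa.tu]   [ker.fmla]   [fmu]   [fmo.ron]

3

[fa.tu] — σ1 onset /f/, coda /∅/ ok; σ2 onset /t/, coda /∅/ ok → permitted
[ker.fmla] — violates constraint 5: syllable 2 onset /fml/ has 3 consonants (> 2) → not permitted
[fmu] — σ1 onset /fm/ (2→3 rises), coda /∅/ ok → permitted
[fmo.ron] — σ1 onset /fm/ (2→3 rises), coda /∅/ ok; σ2 onset /r/, coda /n/ ok → permitted
Permitted: [fa.tu], [fmu], [fmo.ron] → 3.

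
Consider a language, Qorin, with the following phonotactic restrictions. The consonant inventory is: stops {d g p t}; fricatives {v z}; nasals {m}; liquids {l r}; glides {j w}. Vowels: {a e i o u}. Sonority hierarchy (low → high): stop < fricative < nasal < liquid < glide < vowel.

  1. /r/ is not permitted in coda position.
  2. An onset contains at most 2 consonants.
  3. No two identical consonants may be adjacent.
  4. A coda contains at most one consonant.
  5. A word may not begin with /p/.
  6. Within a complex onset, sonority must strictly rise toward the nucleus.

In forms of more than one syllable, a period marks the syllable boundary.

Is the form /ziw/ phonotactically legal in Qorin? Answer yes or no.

yes

/ziw/ — σ1 onset /z/, coda /w/ ok → phonotactically legal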